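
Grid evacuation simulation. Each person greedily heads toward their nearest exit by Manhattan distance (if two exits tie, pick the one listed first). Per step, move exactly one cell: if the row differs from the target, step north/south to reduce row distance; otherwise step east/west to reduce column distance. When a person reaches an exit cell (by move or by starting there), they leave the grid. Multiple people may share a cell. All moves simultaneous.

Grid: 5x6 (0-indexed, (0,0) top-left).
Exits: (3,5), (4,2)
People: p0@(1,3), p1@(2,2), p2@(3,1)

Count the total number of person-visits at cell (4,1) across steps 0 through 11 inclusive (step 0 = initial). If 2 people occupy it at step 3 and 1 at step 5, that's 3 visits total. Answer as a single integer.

Answer: 1

Derivation:
Step 0: p0@(1,3) p1@(2,2) p2@(3,1) -> at (4,1): 0 [-], cum=0
Step 1: p0@(2,3) p1@(3,2) p2@(4,1) -> at (4,1): 1 [p2], cum=1
Step 2: p0@(3,3) p1@ESC p2@ESC -> at (4,1): 0 [-], cum=1
Step 3: p0@(3,4) p1@ESC p2@ESC -> at (4,1): 0 [-], cum=1
Step 4: p0@ESC p1@ESC p2@ESC -> at (4,1): 0 [-], cum=1
Total visits = 1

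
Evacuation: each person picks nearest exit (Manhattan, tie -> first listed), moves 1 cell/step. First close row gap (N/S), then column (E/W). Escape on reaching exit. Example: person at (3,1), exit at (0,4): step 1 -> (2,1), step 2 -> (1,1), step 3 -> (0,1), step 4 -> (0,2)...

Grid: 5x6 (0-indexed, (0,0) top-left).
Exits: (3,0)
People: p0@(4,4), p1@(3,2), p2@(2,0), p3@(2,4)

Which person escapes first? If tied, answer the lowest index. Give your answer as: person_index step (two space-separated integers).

Step 1: p0:(4,4)->(3,4) | p1:(3,2)->(3,1) | p2:(2,0)->(3,0)->EXIT | p3:(2,4)->(3,4)
Step 2: p0:(3,4)->(3,3) | p1:(3,1)->(3,0)->EXIT | p2:escaped | p3:(3,4)->(3,3)
Step 3: p0:(3,3)->(3,2) | p1:escaped | p2:escaped | p3:(3,3)->(3,2)
Step 4: p0:(3,2)->(3,1) | p1:escaped | p2:escaped | p3:(3,2)->(3,1)
Step 5: p0:(3,1)->(3,0)->EXIT | p1:escaped | p2:escaped | p3:(3,1)->(3,0)->EXIT
Exit steps: [5, 2, 1, 5]
First to escape: p2 at step 1

Answer: 2 1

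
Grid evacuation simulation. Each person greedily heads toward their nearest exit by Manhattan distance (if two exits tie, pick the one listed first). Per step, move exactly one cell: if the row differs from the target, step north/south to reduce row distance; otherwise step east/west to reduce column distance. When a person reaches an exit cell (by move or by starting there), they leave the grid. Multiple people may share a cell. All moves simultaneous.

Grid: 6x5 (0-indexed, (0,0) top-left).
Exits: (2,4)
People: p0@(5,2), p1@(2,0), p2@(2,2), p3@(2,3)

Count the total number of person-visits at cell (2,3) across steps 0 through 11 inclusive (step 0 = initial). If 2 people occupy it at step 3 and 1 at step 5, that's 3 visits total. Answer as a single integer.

Answer: 4

Derivation:
Step 0: p0@(5,2) p1@(2,0) p2@(2,2) p3@(2,3) -> at (2,3): 1 [p3], cum=1
Step 1: p0@(4,2) p1@(2,1) p2@(2,3) p3@ESC -> at (2,3): 1 [p2], cum=2
Step 2: p0@(3,2) p1@(2,2) p2@ESC p3@ESC -> at (2,3): 0 [-], cum=2
Step 3: p0@(2,2) p1@(2,3) p2@ESC p3@ESC -> at (2,3): 1 [p1], cum=3
Step 4: p0@(2,3) p1@ESC p2@ESC p3@ESC -> at (2,3): 1 [p0], cum=4
Step 5: p0@ESC p1@ESC p2@ESC p3@ESC -> at (2,3): 0 [-], cum=4
Total visits = 4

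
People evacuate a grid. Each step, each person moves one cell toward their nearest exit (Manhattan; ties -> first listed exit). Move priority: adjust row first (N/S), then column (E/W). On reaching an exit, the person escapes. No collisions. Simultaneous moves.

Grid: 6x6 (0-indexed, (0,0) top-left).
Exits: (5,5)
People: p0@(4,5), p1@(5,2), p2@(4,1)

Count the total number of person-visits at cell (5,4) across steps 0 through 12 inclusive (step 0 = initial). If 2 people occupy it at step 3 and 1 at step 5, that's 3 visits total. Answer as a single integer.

Answer: 2

Derivation:
Step 0: p0@(4,5) p1@(5,2) p2@(4,1) -> at (5,4): 0 [-], cum=0
Step 1: p0@ESC p1@(5,3) p2@(5,1) -> at (5,4): 0 [-], cum=0
Step 2: p0@ESC p1@(5,4) p2@(5,2) -> at (5,4): 1 [p1], cum=1
Step 3: p0@ESC p1@ESC p2@(5,3) -> at (5,4): 0 [-], cum=1
Step 4: p0@ESC p1@ESC p2@(5,4) -> at (5,4): 1 [p2], cum=2
Step 5: p0@ESC p1@ESC p2@ESC -> at (5,4): 0 [-], cum=2
Total visits = 2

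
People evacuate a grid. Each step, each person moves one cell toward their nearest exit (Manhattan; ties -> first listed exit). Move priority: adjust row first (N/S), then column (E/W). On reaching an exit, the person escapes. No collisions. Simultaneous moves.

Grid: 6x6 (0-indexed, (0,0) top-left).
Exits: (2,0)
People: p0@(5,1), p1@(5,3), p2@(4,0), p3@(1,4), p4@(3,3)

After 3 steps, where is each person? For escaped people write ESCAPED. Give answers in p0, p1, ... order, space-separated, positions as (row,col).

Step 1: p0:(5,1)->(4,1) | p1:(5,3)->(4,3) | p2:(4,0)->(3,0) | p3:(1,4)->(2,4) | p4:(3,3)->(2,3)
Step 2: p0:(4,1)->(3,1) | p1:(4,3)->(3,3) | p2:(3,0)->(2,0)->EXIT | p3:(2,4)->(2,3) | p4:(2,3)->(2,2)
Step 3: p0:(3,1)->(2,1) | p1:(3,3)->(2,3) | p2:escaped | p3:(2,3)->(2,2) | p4:(2,2)->(2,1)

(2,1) (2,3) ESCAPED (2,2) (2,1)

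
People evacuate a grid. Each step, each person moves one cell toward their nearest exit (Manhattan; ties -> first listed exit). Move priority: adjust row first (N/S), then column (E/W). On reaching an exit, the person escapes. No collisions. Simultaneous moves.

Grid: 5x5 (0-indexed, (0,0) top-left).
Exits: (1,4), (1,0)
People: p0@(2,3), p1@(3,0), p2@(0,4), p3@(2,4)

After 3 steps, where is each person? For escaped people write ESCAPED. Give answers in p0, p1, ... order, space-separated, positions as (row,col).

Step 1: p0:(2,3)->(1,3) | p1:(3,0)->(2,0) | p2:(0,4)->(1,4)->EXIT | p3:(2,4)->(1,4)->EXIT
Step 2: p0:(1,3)->(1,4)->EXIT | p1:(2,0)->(1,0)->EXIT | p2:escaped | p3:escaped

ESCAPED ESCAPED ESCAPED ESCAPED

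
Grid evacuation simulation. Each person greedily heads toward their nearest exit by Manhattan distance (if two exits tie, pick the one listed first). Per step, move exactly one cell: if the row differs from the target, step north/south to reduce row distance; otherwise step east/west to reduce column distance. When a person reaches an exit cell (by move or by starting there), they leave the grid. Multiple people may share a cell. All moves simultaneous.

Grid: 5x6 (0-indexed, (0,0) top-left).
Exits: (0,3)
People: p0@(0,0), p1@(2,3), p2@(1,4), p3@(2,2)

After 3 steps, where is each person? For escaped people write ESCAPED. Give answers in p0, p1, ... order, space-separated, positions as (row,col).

Step 1: p0:(0,0)->(0,1) | p1:(2,3)->(1,3) | p2:(1,4)->(0,4) | p3:(2,2)->(1,2)
Step 2: p0:(0,1)->(0,2) | p1:(1,3)->(0,3)->EXIT | p2:(0,4)->(0,3)->EXIT | p3:(1,2)->(0,2)
Step 3: p0:(0,2)->(0,3)->EXIT | p1:escaped | p2:escaped | p3:(0,2)->(0,3)->EXIT

ESCAPED ESCAPED ESCAPED ESCAPED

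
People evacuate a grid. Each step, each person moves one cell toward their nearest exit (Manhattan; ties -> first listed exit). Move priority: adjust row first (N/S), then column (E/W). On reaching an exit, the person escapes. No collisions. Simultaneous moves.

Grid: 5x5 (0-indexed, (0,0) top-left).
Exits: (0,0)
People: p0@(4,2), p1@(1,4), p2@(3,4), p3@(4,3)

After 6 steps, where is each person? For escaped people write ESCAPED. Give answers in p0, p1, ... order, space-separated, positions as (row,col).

Step 1: p0:(4,2)->(3,2) | p1:(1,4)->(0,4) | p2:(3,4)->(2,4) | p3:(4,3)->(3,3)
Step 2: p0:(3,2)->(2,2) | p1:(0,4)->(0,3) | p2:(2,4)->(1,4) | p3:(3,3)->(2,3)
Step 3: p0:(2,2)->(1,2) | p1:(0,3)->(0,2) | p2:(1,4)->(0,4) | p3:(2,3)->(1,3)
Step 4: p0:(1,2)->(0,2) | p1:(0,2)->(0,1) | p2:(0,4)->(0,3) | p3:(1,3)->(0,3)
Step 5: p0:(0,2)->(0,1) | p1:(0,1)->(0,0)->EXIT | p2:(0,3)->(0,2) | p3:(0,3)->(0,2)
Step 6: p0:(0,1)->(0,0)->EXIT | p1:escaped | p2:(0,2)->(0,1) | p3:(0,2)->(0,1)

ESCAPED ESCAPED (0,1) (0,1)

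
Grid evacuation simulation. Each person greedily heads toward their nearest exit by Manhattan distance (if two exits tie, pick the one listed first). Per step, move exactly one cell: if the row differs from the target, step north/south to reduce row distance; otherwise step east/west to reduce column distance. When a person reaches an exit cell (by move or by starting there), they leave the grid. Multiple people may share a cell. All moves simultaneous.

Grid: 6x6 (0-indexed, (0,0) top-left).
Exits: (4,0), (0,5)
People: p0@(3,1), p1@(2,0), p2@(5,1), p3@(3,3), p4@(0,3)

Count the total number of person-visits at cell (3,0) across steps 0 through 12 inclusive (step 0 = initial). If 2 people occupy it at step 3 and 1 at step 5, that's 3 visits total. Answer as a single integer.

Step 0: p0@(3,1) p1@(2,0) p2@(5,1) p3@(3,3) p4@(0,3) -> at (3,0): 0 [-], cum=0
Step 1: p0@(4,1) p1@(3,0) p2@(4,1) p3@(4,3) p4@(0,4) -> at (3,0): 1 [p1], cum=1
Step 2: p0@ESC p1@ESC p2@ESC p3@(4,2) p4@ESC -> at (3,0): 0 [-], cum=1
Step 3: p0@ESC p1@ESC p2@ESC p3@(4,1) p4@ESC -> at (3,0): 0 [-], cum=1
Step 4: p0@ESC p1@ESC p2@ESC p3@ESC p4@ESC -> at (3,0): 0 [-], cum=1
Total visits = 1

Answer: 1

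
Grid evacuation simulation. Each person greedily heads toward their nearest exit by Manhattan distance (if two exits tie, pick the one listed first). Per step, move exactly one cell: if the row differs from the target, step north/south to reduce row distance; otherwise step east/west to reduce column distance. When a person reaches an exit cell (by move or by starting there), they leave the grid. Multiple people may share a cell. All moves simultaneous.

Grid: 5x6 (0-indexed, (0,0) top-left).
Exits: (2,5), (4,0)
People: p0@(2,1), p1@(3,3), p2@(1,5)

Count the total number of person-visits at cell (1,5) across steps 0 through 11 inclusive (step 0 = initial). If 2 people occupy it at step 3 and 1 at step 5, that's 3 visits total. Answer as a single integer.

Step 0: p0@(2,1) p1@(3,3) p2@(1,5) -> at (1,5): 1 [p2], cum=1
Step 1: p0@(3,1) p1@(2,3) p2@ESC -> at (1,5): 0 [-], cum=1
Step 2: p0@(4,1) p1@(2,4) p2@ESC -> at (1,5): 0 [-], cum=1
Step 3: p0@ESC p1@ESC p2@ESC -> at (1,5): 0 [-], cum=1
Total visits = 1

Answer: 1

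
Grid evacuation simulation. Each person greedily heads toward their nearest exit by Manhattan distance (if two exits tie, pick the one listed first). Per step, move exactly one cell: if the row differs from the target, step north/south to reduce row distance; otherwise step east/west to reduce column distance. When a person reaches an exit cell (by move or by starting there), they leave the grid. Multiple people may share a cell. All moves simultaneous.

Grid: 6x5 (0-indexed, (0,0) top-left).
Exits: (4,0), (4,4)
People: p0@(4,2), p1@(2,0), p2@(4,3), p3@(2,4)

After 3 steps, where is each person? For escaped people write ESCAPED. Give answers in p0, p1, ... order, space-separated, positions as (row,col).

Step 1: p0:(4,2)->(4,1) | p1:(2,0)->(3,0) | p2:(4,3)->(4,4)->EXIT | p3:(2,4)->(3,4)
Step 2: p0:(4,1)->(4,0)->EXIT | p1:(3,0)->(4,0)->EXIT | p2:escaped | p3:(3,4)->(4,4)->EXIT

ESCAPED ESCAPED ESCAPED ESCAPED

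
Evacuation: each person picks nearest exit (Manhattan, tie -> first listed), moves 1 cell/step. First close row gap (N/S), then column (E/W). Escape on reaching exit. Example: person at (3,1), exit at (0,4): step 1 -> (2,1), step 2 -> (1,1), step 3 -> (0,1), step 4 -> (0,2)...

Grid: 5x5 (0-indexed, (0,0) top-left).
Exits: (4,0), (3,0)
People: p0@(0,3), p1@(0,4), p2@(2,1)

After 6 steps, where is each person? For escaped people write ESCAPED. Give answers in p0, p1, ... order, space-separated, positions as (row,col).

Step 1: p0:(0,3)->(1,3) | p1:(0,4)->(1,4) | p2:(2,1)->(3,1)
Step 2: p0:(1,3)->(2,3) | p1:(1,4)->(2,4) | p2:(3,1)->(3,0)->EXIT
Step 3: p0:(2,3)->(3,3) | p1:(2,4)->(3,4) | p2:escaped
Step 4: p0:(3,3)->(3,2) | p1:(3,4)->(3,3) | p2:escaped
Step 5: p0:(3,2)->(3,1) | p1:(3,3)->(3,2) | p2:escaped
Step 6: p0:(3,1)->(3,0)->EXIT | p1:(3,2)->(3,1) | p2:escaped

ESCAPED (3,1) ESCAPED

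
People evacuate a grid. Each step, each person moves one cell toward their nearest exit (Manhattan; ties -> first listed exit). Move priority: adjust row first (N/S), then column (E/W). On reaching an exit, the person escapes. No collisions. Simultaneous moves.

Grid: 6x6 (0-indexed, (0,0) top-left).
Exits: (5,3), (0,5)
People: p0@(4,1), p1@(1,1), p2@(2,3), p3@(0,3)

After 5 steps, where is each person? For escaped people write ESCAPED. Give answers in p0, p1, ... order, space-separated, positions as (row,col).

Step 1: p0:(4,1)->(5,1) | p1:(1,1)->(0,1) | p2:(2,3)->(3,3) | p3:(0,3)->(0,4)
Step 2: p0:(5,1)->(5,2) | p1:(0,1)->(0,2) | p2:(3,3)->(4,3) | p3:(0,4)->(0,5)->EXIT
Step 3: p0:(5,2)->(5,3)->EXIT | p1:(0,2)->(0,3) | p2:(4,3)->(5,3)->EXIT | p3:escaped
Step 4: p0:escaped | p1:(0,3)->(0,4) | p2:escaped | p3:escaped
Step 5: p0:escaped | p1:(0,4)->(0,5)->EXIT | p2:escaped | p3:escaped

ESCAPED ESCAPED ESCAPED ESCAPED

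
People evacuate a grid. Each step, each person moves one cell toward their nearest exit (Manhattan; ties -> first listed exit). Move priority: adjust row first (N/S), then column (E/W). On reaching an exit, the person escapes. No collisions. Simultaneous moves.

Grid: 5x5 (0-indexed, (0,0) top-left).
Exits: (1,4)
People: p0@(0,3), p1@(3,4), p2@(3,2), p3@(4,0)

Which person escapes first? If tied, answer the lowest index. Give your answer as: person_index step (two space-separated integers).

Step 1: p0:(0,3)->(1,3) | p1:(3,4)->(2,4) | p2:(3,2)->(2,2) | p3:(4,0)->(3,0)
Step 2: p0:(1,3)->(1,4)->EXIT | p1:(2,4)->(1,4)->EXIT | p2:(2,2)->(1,2) | p3:(3,0)->(2,0)
Step 3: p0:escaped | p1:escaped | p2:(1,2)->(1,3) | p3:(2,0)->(1,0)
Step 4: p0:escaped | p1:escaped | p2:(1,3)->(1,4)->EXIT | p3:(1,0)->(1,1)
Step 5: p0:escaped | p1:escaped | p2:escaped | p3:(1,1)->(1,2)
Step 6: p0:escaped | p1:escaped | p2:escaped | p3:(1,2)->(1,3)
Step 7: p0:escaped | p1:escaped | p2:escaped | p3:(1,3)->(1,4)->EXIT
Exit steps: [2, 2, 4, 7]
First to escape: p0 at step 2

Answer: 0 2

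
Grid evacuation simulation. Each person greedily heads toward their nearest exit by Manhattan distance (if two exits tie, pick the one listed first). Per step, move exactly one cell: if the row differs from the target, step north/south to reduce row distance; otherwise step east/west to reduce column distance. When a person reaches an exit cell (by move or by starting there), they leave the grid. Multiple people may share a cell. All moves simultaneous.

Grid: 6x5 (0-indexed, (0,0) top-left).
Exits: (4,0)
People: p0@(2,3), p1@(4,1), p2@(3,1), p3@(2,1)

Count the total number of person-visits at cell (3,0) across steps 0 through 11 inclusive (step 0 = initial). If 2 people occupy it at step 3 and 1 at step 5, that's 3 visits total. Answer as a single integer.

Step 0: p0@(2,3) p1@(4,1) p2@(3,1) p3@(2,1) -> at (3,0): 0 [-], cum=0
Step 1: p0@(3,3) p1@ESC p2@(4,1) p3@(3,1) -> at (3,0): 0 [-], cum=0
Step 2: p0@(4,3) p1@ESC p2@ESC p3@(4,1) -> at (3,0): 0 [-], cum=0
Step 3: p0@(4,2) p1@ESC p2@ESC p3@ESC -> at (3,0): 0 [-], cum=0
Step 4: p0@(4,1) p1@ESC p2@ESC p3@ESC -> at (3,0): 0 [-], cum=0
Step 5: p0@ESC p1@ESC p2@ESC p3@ESC -> at (3,0): 0 [-], cum=0
Total visits = 0

Answer: 0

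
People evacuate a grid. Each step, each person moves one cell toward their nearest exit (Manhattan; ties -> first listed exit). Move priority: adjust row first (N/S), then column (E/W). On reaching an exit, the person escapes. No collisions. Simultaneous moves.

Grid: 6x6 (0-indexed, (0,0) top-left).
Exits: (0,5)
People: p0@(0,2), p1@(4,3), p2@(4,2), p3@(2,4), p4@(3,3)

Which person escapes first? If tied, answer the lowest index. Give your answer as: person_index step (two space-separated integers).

Step 1: p0:(0,2)->(0,3) | p1:(4,3)->(3,3) | p2:(4,2)->(3,2) | p3:(2,4)->(1,4) | p4:(3,3)->(2,3)
Step 2: p0:(0,3)->(0,4) | p1:(3,3)->(2,3) | p2:(3,2)->(2,2) | p3:(1,4)->(0,4) | p4:(2,3)->(1,3)
Step 3: p0:(0,4)->(0,5)->EXIT | p1:(2,3)->(1,3) | p2:(2,2)->(1,2) | p3:(0,4)->(0,5)->EXIT | p4:(1,3)->(0,3)
Step 4: p0:escaped | p1:(1,3)->(0,3) | p2:(1,2)->(0,2) | p3:escaped | p4:(0,3)->(0,4)
Step 5: p0:escaped | p1:(0,3)->(0,4) | p2:(0,2)->(0,3) | p3:escaped | p4:(0,4)->(0,5)->EXIT
Step 6: p0:escaped | p1:(0,4)->(0,5)->EXIT | p2:(0,3)->(0,4) | p3:escaped | p4:escaped
Step 7: p0:escaped | p1:escaped | p2:(0,4)->(0,5)->EXIT | p3:escaped | p4:escaped
Exit steps: [3, 6, 7, 3, 5]
First to escape: p0 at step 3

Answer: 0 3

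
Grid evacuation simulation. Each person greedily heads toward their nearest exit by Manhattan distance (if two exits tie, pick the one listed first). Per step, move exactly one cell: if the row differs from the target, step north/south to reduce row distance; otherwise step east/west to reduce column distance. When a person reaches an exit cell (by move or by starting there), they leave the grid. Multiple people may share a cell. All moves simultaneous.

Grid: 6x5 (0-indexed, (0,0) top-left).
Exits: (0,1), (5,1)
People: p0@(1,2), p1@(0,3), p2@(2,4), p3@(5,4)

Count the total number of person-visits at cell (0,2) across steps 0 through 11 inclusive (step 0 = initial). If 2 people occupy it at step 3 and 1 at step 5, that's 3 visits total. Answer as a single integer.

Step 0: p0@(1,2) p1@(0,3) p2@(2,4) p3@(5,4) -> at (0,2): 0 [-], cum=0
Step 1: p0@(0,2) p1@(0,2) p2@(1,4) p3@(5,3) -> at (0,2): 2 [p0,p1], cum=2
Step 2: p0@ESC p1@ESC p2@(0,4) p3@(5,2) -> at (0,2): 0 [-], cum=2
Step 3: p0@ESC p1@ESC p2@(0,3) p3@ESC -> at (0,2): 0 [-], cum=2
Step 4: p0@ESC p1@ESC p2@(0,2) p3@ESC -> at (0,2): 1 [p2], cum=3
Step 5: p0@ESC p1@ESC p2@ESC p3@ESC -> at (0,2): 0 [-], cum=3
Total visits = 3

Answer: 3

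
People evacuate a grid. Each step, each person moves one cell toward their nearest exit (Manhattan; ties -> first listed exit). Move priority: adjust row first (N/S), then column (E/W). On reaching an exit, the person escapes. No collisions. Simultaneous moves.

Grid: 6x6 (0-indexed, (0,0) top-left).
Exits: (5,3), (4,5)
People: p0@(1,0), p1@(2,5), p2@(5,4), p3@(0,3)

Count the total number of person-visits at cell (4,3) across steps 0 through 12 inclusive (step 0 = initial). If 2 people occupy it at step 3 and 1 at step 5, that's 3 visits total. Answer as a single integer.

Answer: 1

Derivation:
Step 0: p0@(1,0) p1@(2,5) p2@(5,4) p3@(0,3) -> at (4,3): 0 [-], cum=0
Step 1: p0@(2,0) p1@(3,5) p2@ESC p3@(1,3) -> at (4,3): 0 [-], cum=0
Step 2: p0@(3,0) p1@ESC p2@ESC p3@(2,3) -> at (4,3): 0 [-], cum=0
Step 3: p0@(4,0) p1@ESC p2@ESC p3@(3,3) -> at (4,3): 0 [-], cum=0
Step 4: p0@(5,0) p1@ESC p2@ESC p3@(4,3) -> at (4,3): 1 [p3], cum=1
Step 5: p0@(5,1) p1@ESC p2@ESC p3@ESC -> at (4,3): 0 [-], cum=1
Step 6: p0@(5,2) p1@ESC p2@ESC p3@ESC -> at (4,3): 0 [-], cum=1
Step 7: p0@ESC p1@ESC p2@ESC p3@ESC -> at (4,3): 0 [-], cum=1
Total visits = 1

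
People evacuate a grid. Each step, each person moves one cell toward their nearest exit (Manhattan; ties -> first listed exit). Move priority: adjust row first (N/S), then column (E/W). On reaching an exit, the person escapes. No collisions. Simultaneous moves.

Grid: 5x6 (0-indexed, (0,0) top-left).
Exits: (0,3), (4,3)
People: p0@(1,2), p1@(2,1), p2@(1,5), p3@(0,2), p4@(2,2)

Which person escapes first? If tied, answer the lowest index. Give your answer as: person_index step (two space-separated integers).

Answer: 3 1

Derivation:
Step 1: p0:(1,2)->(0,2) | p1:(2,1)->(1,1) | p2:(1,5)->(0,5) | p3:(0,2)->(0,3)->EXIT | p4:(2,2)->(1,2)
Step 2: p0:(0,2)->(0,3)->EXIT | p1:(1,1)->(0,1) | p2:(0,5)->(0,4) | p3:escaped | p4:(1,2)->(0,2)
Step 3: p0:escaped | p1:(0,1)->(0,2) | p2:(0,4)->(0,3)->EXIT | p3:escaped | p4:(0,2)->(0,3)->EXIT
Step 4: p0:escaped | p1:(0,2)->(0,3)->EXIT | p2:escaped | p3:escaped | p4:escaped
Exit steps: [2, 4, 3, 1, 3]
First to escape: p3 at step 1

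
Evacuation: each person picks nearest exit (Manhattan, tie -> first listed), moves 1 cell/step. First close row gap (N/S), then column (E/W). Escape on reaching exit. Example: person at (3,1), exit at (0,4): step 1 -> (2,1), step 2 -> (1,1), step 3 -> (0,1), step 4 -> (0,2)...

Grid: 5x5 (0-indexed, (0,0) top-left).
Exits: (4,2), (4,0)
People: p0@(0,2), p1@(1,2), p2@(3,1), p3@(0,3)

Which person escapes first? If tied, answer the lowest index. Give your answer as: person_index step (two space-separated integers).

Answer: 2 2

Derivation:
Step 1: p0:(0,2)->(1,2) | p1:(1,2)->(2,2) | p2:(3,1)->(4,1) | p3:(0,3)->(1,3)
Step 2: p0:(1,2)->(2,2) | p1:(2,2)->(3,2) | p2:(4,1)->(4,2)->EXIT | p3:(1,3)->(2,3)
Step 3: p0:(2,2)->(3,2) | p1:(3,2)->(4,2)->EXIT | p2:escaped | p3:(2,3)->(3,3)
Step 4: p0:(3,2)->(4,2)->EXIT | p1:escaped | p2:escaped | p3:(3,3)->(4,3)
Step 5: p0:escaped | p1:escaped | p2:escaped | p3:(4,3)->(4,2)->EXIT
Exit steps: [4, 3, 2, 5]
First to escape: p2 at step 2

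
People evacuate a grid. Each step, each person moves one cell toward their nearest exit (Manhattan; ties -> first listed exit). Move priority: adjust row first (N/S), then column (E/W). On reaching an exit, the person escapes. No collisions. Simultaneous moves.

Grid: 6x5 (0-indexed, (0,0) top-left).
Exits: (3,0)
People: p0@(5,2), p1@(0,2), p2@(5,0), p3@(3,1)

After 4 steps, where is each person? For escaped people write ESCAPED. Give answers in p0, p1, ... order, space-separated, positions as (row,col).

Step 1: p0:(5,2)->(4,2) | p1:(0,2)->(1,2) | p2:(5,0)->(4,0) | p3:(3,1)->(3,0)->EXIT
Step 2: p0:(4,2)->(3,2) | p1:(1,2)->(2,2) | p2:(4,0)->(3,0)->EXIT | p3:escaped
Step 3: p0:(3,2)->(3,1) | p1:(2,2)->(3,2) | p2:escaped | p3:escaped
Step 4: p0:(3,1)->(3,0)->EXIT | p1:(3,2)->(3,1) | p2:escaped | p3:escaped

ESCAPED (3,1) ESCAPED ESCAPED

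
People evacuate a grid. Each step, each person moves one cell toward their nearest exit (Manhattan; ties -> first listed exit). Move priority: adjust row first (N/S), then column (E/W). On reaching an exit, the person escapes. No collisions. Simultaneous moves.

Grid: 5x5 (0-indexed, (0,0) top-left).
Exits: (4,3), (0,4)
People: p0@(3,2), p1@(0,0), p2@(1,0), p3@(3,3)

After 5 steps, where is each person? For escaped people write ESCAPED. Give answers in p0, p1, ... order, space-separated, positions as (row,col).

Step 1: p0:(3,2)->(4,2) | p1:(0,0)->(0,1) | p2:(1,0)->(0,0) | p3:(3,3)->(4,3)->EXIT
Step 2: p0:(4,2)->(4,3)->EXIT | p1:(0,1)->(0,2) | p2:(0,0)->(0,1) | p3:escaped
Step 3: p0:escaped | p1:(0,2)->(0,3) | p2:(0,1)->(0,2) | p3:escaped
Step 4: p0:escaped | p1:(0,3)->(0,4)->EXIT | p2:(0,2)->(0,3) | p3:escaped
Step 5: p0:escaped | p1:escaped | p2:(0,3)->(0,4)->EXIT | p3:escaped

ESCAPED ESCAPED ESCAPED ESCAPED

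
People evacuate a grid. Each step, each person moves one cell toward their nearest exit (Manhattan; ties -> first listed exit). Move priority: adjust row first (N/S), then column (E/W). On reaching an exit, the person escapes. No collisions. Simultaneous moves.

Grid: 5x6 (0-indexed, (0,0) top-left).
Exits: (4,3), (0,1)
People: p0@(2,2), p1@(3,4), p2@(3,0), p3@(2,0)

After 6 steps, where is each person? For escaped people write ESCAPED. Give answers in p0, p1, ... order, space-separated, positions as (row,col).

Step 1: p0:(2,2)->(3,2) | p1:(3,4)->(4,4) | p2:(3,0)->(4,0) | p3:(2,0)->(1,0)
Step 2: p0:(3,2)->(4,2) | p1:(4,4)->(4,3)->EXIT | p2:(4,0)->(4,1) | p3:(1,0)->(0,0)
Step 3: p0:(4,2)->(4,3)->EXIT | p1:escaped | p2:(4,1)->(4,2) | p3:(0,0)->(0,1)->EXIT
Step 4: p0:escaped | p1:escaped | p2:(4,2)->(4,3)->EXIT | p3:escaped

ESCAPED ESCAPED ESCAPED ESCAPED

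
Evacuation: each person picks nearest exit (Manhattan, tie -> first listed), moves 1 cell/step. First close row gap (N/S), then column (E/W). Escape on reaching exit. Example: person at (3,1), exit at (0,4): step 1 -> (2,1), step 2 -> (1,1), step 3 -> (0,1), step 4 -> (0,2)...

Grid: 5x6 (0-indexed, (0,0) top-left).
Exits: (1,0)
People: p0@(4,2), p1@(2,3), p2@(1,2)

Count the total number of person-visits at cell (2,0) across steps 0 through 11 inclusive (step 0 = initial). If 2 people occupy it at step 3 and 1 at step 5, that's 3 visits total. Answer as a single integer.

Step 0: p0@(4,2) p1@(2,3) p2@(1,2) -> at (2,0): 0 [-], cum=0
Step 1: p0@(3,2) p1@(1,3) p2@(1,1) -> at (2,0): 0 [-], cum=0
Step 2: p0@(2,2) p1@(1,2) p2@ESC -> at (2,0): 0 [-], cum=0
Step 3: p0@(1,2) p1@(1,1) p2@ESC -> at (2,0): 0 [-], cum=0
Step 4: p0@(1,1) p1@ESC p2@ESC -> at (2,0): 0 [-], cum=0
Step 5: p0@ESC p1@ESC p2@ESC -> at (2,0): 0 [-], cum=0
Total visits = 0

Answer: 0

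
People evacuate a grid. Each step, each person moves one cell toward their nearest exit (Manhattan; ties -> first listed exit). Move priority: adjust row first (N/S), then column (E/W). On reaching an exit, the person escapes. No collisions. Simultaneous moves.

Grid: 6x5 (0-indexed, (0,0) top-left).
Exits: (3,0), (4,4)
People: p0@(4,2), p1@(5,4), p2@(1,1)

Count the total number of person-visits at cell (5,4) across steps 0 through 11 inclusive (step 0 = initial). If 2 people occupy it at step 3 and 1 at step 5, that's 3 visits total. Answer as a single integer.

Answer: 1

Derivation:
Step 0: p0@(4,2) p1@(5,4) p2@(1,1) -> at (5,4): 1 [p1], cum=1
Step 1: p0@(4,3) p1@ESC p2@(2,1) -> at (5,4): 0 [-], cum=1
Step 2: p0@ESC p1@ESC p2@(3,1) -> at (5,4): 0 [-], cum=1
Step 3: p0@ESC p1@ESC p2@ESC -> at (5,4): 0 [-], cum=1
Total visits = 1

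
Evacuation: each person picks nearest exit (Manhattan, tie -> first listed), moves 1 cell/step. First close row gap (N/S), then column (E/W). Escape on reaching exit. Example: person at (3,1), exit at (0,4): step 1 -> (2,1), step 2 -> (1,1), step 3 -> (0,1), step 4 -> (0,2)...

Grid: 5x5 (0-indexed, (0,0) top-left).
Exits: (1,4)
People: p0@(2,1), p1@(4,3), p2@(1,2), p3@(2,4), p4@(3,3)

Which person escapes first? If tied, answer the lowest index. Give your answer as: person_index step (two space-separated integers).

Answer: 3 1

Derivation:
Step 1: p0:(2,1)->(1,1) | p1:(4,3)->(3,3) | p2:(1,2)->(1,3) | p3:(2,4)->(1,4)->EXIT | p4:(3,3)->(2,3)
Step 2: p0:(1,1)->(1,2) | p1:(3,3)->(2,3) | p2:(1,3)->(1,4)->EXIT | p3:escaped | p4:(2,3)->(1,3)
Step 3: p0:(1,2)->(1,3) | p1:(2,3)->(1,3) | p2:escaped | p3:escaped | p4:(1,3)->(1,4)->EXIT
Step 4: p0:(1,3)->(1,4)->EXIT | p1:(1,3)->(1,4)->EXIT | p2:escaped | p3:escaped | p4:escaped
Exit steps: [4, 4, 2, 1, 3]
First to escape: p3 at step 1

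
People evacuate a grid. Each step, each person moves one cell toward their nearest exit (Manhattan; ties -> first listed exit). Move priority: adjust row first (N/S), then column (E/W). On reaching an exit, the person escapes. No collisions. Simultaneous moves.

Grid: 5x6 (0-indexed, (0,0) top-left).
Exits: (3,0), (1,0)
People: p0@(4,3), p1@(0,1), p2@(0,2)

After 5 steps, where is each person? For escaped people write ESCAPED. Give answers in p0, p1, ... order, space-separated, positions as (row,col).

Step 1: p0:(4,3)->(3,3) | p1:(0,1)->(1,1) | p2:(0,2)->(1,2)
Step 2: p0:(3,3)->(3,2) | p1:(1,1)->(1,0)->EXIT | p2:(1,2)->(1,1)
Step 3: p0:(3,2)->(3,1) | p1:escaped | p2:(1,1)->(1,0)->EXIT
Step 4: p0:(3,1)->(3,0)->EXIT | p1:escaped | p2:escaped

ESCAPED ESCAPED ESCAPED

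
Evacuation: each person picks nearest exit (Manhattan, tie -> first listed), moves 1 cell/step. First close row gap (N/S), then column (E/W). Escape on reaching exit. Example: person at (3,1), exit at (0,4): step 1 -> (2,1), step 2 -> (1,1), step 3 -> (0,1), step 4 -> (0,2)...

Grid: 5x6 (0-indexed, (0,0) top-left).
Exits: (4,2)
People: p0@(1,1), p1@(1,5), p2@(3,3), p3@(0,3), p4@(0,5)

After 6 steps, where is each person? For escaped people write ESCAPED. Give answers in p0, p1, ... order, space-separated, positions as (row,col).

Step 1: p0:(1,1)->(2,1) | p1:(1,5)->(2,5) | p2:(3,3)->(4,3) | p3:(0,3)->(1,3) | p4:(0,5)->(1,5)
Step 2: p0:(2,1)->(3,1) | p1:(2,5)->(3,5) | p2:(4,3)->(4,2)->EXIT | p3:(1,3)->(2,3) | p4:(1,5)->(2,5)
Step 3: p0:(3,1)->(4,1) | p1:(3,5)->(4,5) | p2:escaped | p3:(2,3)->(3,3) | p4:(2,5)->(3,5)
Step 4: p0:(4,1)->(4,2)->EXIT | p1:(4,5)->(4,4) | p2:escaped | p3:(3,3)->(4,3) | p4:(3,5)->(4,5)
Step 5: p0:escaped | p1:(4,4)->(4,3) | p2:escaped | p3:(4,3)->(4,2)->EXIT | p4:(4,5)->(4,4)
Step 6: p0:escaped | p1:(4,3)->(4,2)->EXIT | p2:escaped | p3:escaped | p4:(4,4)->(4,3)

ESCAPED ESCAPED ESCAPED ESCAPED (4,3)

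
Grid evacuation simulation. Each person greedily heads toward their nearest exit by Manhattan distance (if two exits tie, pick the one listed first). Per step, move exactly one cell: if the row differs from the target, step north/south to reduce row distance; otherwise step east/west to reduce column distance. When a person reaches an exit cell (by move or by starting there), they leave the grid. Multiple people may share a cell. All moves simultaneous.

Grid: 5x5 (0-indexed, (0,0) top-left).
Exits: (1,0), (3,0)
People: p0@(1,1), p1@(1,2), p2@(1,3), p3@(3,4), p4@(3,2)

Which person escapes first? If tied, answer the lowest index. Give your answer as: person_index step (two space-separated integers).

Step 1: p0:(1,1)->(1,0)->EXIT | p1:(1,2)->(1,1) | p2:(1,3)->(1,2) | p3:(3,4)->(3,3) | p4:(3,2)->(3,1)
Step 2: p0:escaped | p1:(1,1)->(1,0)->EXIT | p2:(1,2)->(1,1) | p3:(3,3)->(3,2) | p4:(3,1)->(3,0)->EXIT
Step 3: p0:escaped | p1:escaped | p2:(1,1)->(1,0)->EXIT | p3:(3,2)->(3,1) | p4:escaped
Step 4: p0:escaped | p1:escaped | p2:escaped | p3:(3,1)->(3,0)->EXIT | p4:escaped
Exit steps: [1, 2, 3, 4, 2]
First to escape: p0 at step 1

Answer: 0 1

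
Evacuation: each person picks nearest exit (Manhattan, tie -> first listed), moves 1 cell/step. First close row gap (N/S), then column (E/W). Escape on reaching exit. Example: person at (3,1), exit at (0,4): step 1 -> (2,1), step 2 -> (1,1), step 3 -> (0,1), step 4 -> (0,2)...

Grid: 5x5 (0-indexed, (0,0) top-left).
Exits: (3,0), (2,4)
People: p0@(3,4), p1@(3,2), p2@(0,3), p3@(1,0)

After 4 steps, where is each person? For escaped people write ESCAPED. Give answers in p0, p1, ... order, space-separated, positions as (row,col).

Step 1: p0:(3,4)->(2,4)->EXIT | p1:(3,2)->(3,1) | p2:(0,3)->(1,3) | p3:(1,0)->(2,0)
Step 2: p0:escaped | p1:(3,1)->(3,0)->EXIT | p2:(1,3)->(2,3) | p3:(2,0)->(3,0)->EXIT
Step 3: p0:escaped | p1:escaped | p2:(2,3)->(2,4)->EXIT | p3:escaped

ESCAPED ESCAPED ESCAPED ESCAPED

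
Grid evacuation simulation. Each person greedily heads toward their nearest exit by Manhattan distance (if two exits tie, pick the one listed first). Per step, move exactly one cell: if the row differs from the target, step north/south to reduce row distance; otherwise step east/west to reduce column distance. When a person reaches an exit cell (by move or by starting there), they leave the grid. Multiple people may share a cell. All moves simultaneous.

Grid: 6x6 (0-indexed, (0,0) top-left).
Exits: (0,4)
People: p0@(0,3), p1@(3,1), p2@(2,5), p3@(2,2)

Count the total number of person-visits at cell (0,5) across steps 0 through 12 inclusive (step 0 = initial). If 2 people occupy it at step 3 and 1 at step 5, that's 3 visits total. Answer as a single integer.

Answer: 1

Derivation:
Step 0: p0@(0,3) p1@(3,1) p2@(2,5) p3@(2,2) -> at (0,5): 0 [-], cum=0
Step 1: p0@ESC p1@(2,1) p2@(1,5) p3@(1,2) -> at (0,5): 0 [-], cum=0
Step 2: p0@ESC p1@(1,1) p2@(0,5) p3@(0,2) -> at (0,5): 1 [p2], cum=1
Step 3: p0@ESC p1@(0,1) p2@ESC p3@(0,3) -> at (0,5): 0 [-], cum=1
Step 4: p0@ESC p1@(0,2) p2@ESC p3@ESC -> at (0,5): 0 [-], cum=1
Step 5: p0@ESC p1@(0,3) p2@ESC p3@ESC -> at (0,5): 0 [-], cum=1
Step 6: p0@ESC p1@ESC p2@ESC p3@ESC -> at (0,5): 0 [-], cum=1
Total visits = 1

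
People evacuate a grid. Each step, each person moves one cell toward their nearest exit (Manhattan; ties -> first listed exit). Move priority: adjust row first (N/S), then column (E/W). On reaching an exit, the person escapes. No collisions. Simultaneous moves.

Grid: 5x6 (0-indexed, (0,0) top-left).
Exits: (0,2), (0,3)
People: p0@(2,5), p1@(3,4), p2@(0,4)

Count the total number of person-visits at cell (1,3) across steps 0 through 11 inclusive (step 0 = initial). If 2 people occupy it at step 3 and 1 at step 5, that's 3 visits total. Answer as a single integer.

Answer: 0

Derivation:
Step 0: p0@(2,5) p1@(3,4) p2@(0,4) -> at (1,3): 0 [-], cum=0
Step 1: p0@(1,5) p1@(2,4) p2@ESC -> at (1,3): 0 [-], cum=0
Step 2: p0@(0,5) p1@(1,4) p2@ESC -> at (1,3): 0 [-], cum=0
Step 3: p0@(0,4) p1@(0,4) p2@ESC -> at (1,3): 0 [-], cum=0
Step 4: p0@ESC p1@ESC p2@ESC -> at (1,3): 0 [-], cum=0
Total visits = 0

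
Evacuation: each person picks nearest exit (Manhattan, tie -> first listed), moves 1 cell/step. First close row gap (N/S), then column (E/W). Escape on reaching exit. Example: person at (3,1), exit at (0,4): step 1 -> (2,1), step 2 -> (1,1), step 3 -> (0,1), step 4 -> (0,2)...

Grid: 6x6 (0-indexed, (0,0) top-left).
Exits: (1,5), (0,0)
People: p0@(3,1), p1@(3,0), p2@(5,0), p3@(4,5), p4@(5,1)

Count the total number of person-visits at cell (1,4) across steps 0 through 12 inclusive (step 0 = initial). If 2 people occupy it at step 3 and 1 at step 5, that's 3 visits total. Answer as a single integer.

Answer: 0

Derivation:
Step 0: p0@(3,1) p1@(3,0) p2@(5,0) p3@(4,5) p4@(5,1) -> at (1,4): 0 [-], cum=0
Step 1: p0@(2,1) p1@(2,0) p2@(4,0) p3@(3,5) p4@(4,1) -> at (1,4): 0 [-], cum=0
Step 2: p0@(1,1) p1@(1,0) p2@(3,0) p3@(2,5) p4@(3,1) -> at (1,4): 0 [-], cum=0
Step 3: p0@(0,1) p1@ESC p2@(2,0) p3@ESC p4@(2,1) -> at (1,4): 0 [-], cum=0
Step 4: p0@ESC p1@ESC p2@(1,0) p3@ESC p4@(1,1) -> at (1,4): 0 [-], cum=0
Step 5: p0@ESC p1@ESC p2@ESC p3@ESC p4@(0,1) -> at (1,4): 0 [-], cum=0
Step 6: p0@ESC p1@ESC p2@ESC p3@ESC p4@ESC -> at (1,4): 0 [-], cum=0
Total visits = 0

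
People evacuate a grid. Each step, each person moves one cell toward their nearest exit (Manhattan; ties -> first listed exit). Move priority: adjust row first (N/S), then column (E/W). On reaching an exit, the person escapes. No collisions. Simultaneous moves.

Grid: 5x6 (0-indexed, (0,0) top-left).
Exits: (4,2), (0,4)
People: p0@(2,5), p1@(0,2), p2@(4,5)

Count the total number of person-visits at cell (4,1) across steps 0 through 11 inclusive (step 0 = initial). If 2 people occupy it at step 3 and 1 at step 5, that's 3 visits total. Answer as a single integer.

Step 0: p0@(2,5) p1@(0,2) p2@(4,5) -> at (4,1): 0 [-], cum=0
Step 1: p0@(1,5) p1@(0,3) p2@(4,4) -> at (4,1): 0 [-], cum=0
Step 2: p0@(0,5) p1@ESC p2@(4,3) -> at (4,1): 0 [-], cum=0
Step 3: p0@ESC p1@ESC p2@ESC -> at (4,1): 0 [-], cum=0
Total visits = 0

Answer: 0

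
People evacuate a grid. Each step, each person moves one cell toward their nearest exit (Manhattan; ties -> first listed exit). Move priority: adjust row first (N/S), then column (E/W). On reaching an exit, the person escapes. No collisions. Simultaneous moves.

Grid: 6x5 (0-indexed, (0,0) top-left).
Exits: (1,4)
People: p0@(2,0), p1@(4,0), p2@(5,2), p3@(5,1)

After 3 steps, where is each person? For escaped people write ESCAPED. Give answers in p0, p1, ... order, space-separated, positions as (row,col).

Step 1: p0:(2,0)->(1,0) | p1:(4,0)->(3,0) | p2:(5,2)->(4,2) | p3:(5,1)->(4,1)
Step 2: p0:(1,0)->(1,1) | p1:(3,0)->(2,0) | p2:(4,2)->(3,2) | p3:(4,1)->(3,1)
Step 3: p0:(1,1)->(1,2) | p1:(2,0)->(1,0) | p2:(3,2)->(2,2) | p3:(3,1)->(2,1)

(1,2) (1,0) (2,2) (2,1)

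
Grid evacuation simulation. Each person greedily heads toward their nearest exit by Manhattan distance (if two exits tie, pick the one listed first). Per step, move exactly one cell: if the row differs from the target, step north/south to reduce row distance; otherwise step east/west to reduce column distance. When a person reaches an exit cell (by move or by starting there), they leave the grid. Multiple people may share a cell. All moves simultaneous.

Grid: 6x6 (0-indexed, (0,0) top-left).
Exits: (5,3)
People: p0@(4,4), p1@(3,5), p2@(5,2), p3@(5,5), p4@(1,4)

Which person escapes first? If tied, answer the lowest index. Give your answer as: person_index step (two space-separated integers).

Answer: 2 1

Derivation:
Step 1: p0:(4,4)->(5,4) | p1:(3,5)->(4,5) | p2:(5,2)->(5,3)->EXIT | p3:(5,5)->(5,4) | p4:(1,4)->(2,4)
Step 2: p0:(5,4)->(5,3)->EXIT | p1:(4,5)->(5,5) | p2:escaped | p3:(5,4)->(5,3)->EXIT | p4:(2,4)->(3,4)
Step 3: p0:escaped | p1:(5,5)->(5,4) | p2:escaped | p3:escaped | p4:(3,4)->(4,4)
Step 4: p0:escaped | p1:(5,4)->(5,3)->EXIT | p2:escaped | p3:escaped | p4:(4,4)->(5,4)
Step 5: p0:escaped | p1:escaped | p2:escaped | p3:escaped | p4:(5,4)->(5,3)->EXIT
Exit steps: [2, 4, 1, 2, 5]
First to escape: p2 at step 1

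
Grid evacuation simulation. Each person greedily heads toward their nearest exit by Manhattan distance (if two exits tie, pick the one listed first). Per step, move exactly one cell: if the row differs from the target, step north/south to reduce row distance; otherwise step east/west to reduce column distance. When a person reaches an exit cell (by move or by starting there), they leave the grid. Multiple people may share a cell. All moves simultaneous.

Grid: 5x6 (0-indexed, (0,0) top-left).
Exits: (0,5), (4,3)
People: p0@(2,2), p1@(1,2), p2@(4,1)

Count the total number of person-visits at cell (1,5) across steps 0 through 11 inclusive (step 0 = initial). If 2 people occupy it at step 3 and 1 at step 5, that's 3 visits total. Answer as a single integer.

Answer: 0

Derivation:
Step 0: p0@(2,2) p1@(1,2) p2@(4,1) -> at (1,5): 0 [-], cum=0
Step 1: p0@(3,2) p1@(0,2) p2@(4,2) -> at (1,5): 0 [-], cum=0
Step 2: p0@(4,2) p1@(0,3) p2@ESC -> at (1,5): 0 [-], cum=0
Step 3: p0@ESC p1@(0,4) p2@ESC -> at (1,5): 0 [-], cum=0
Step 4: p0@ESC p1@ESC p2@ESC -> at (1,5): 0 [-], cum=0
Total visits = 0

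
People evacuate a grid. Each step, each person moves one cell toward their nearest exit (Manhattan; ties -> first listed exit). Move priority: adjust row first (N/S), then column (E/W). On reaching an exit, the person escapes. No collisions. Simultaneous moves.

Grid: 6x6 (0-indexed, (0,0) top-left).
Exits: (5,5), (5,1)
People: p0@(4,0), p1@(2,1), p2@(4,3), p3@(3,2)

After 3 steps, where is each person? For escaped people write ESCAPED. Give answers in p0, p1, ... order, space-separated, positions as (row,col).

Step 1: p0:(4,0)->(5,0) | p1:(2,1)->(3,1) | p2:(4,3)->(5,3) | p3:(3,2)->(4,2)
Step 2: p0:(5,0)->(5,1)->EXIT | p1:(3,1)->(4,1) | p2:(5,3)->(5,4) | p3:(4,2)->(5,2)
Step 3: p0:escaped | p1:(4,1)->(5,1)->EXIT | p2:(5,4)->(5,5)->EXIT | p3:(5,2)->(5,1)->EXIT

ESCAPED ESCAPED ESCAPED ESCAPED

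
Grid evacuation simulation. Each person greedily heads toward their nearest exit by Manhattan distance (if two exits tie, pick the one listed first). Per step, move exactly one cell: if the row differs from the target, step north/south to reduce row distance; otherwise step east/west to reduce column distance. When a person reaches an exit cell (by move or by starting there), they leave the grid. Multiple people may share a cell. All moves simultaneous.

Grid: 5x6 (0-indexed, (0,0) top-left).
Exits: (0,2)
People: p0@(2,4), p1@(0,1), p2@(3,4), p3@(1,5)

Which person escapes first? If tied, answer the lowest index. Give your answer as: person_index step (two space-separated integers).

Step 1: p0:(2,4)->(1,4) | p1:(0,1)->(0,2)->EXIT | p2:(3,4)->(2,4) | p3:(1,5)->(0,5)
Step 2: p0:(1,4)->(0,4) | p1:escaped | p2:(2,4)->(1,4) | p3:(0,5)->(0,4)
Step 3: p0:(0,4)->(0,3) | p1:escaped | p2:(1,4)->(0,4) | p3:(0,4)->(0,3)
Step 4: p0:(0,3)->(0,2)->EXIT | p1:escaped | p2:(0,4)->(0,3) | p3:(0,3)->(0,2)->EXIT
Step 5: p0:escaped | p1:escaped | p2:(0,3)->(0,2)->EXIT | p3:escaped
Exit steps: [4, 1, 5, 4]
First to escape: p1 at step 1

Answer: 1 1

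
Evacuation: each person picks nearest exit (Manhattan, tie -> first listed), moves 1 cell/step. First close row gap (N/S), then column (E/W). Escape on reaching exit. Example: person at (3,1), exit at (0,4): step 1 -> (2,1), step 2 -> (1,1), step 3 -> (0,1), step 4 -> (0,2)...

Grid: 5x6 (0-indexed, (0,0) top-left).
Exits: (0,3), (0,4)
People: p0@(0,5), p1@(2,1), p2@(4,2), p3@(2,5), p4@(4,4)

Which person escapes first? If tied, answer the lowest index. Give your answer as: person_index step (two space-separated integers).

Answer: 0 1

Derivation:
Step 1: p0:(0,5)->(0,4)->EXIT | p1:(2,1)->(1,1) | p2:(4,2)->(3,2) | p3:(2,5)->(1,5) | p4:(4,4)->(3,4)
Step 2: p0:escaped | p1:(1,1)->(0,1) | p2:(3,2)->(2,2) | p3:(1,5)->(0,5) | p4:(3,4)->(2,4)
Step 3: p0:escaped | p1:(0,1)->(0,2) | p2:(2,2)->(1,2) | p3:(0,5)->(0,4)->EXIT | p4:(2,4)->(1,4)
Step 4: p0:escaped | p1:(0,2)->(0,3)->EXIT | p2:(1,2)->(0,2) | p3:escaped | p4:(1,4)->(0,4)->EXIT
Step 5: p0:escaped | p1:escaped | p2:(0,2)->(0,3)->EXIT | p3:escaped | p4:escaped
Exit steps: [1, 4, 5, 3, 4]
First to escape: p0 at step 1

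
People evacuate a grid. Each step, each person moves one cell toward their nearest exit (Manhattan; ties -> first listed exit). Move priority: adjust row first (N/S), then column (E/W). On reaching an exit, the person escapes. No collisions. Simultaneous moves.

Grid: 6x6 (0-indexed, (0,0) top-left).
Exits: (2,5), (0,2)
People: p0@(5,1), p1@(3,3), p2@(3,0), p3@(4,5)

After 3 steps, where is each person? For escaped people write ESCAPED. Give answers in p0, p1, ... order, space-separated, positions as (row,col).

Step 1: p0:(5,1)->(4,1) | p1:(3,3)->(2,3) | p2:(3,0)->(2,0) | p3:(4,5)->(3,5)
Step 2: p0:(4,1)->(3,1) | p1:(2,3)->(2,4) | p2:(2,0)->(1,0) | p3:(3,5)->(2,5)->EXIT
Step 3: p0:(3,1)->(2,1) | p1:(2,4)->(2,5)->EXIT | p2:(1,0)->(0,0) | p3:escaped

(2,1) ESCAPED (0,0) ESCAPED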